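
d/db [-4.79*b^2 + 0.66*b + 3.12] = 0.66 - 9.58*b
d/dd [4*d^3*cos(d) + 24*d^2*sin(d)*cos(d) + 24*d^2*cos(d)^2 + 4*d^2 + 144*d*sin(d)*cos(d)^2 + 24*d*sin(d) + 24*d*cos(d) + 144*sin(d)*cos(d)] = -4*d^3*sin(d) + 12*d^2*cos(d) + 24*sqrt(2)*d^2*cos(2*d + pi/4) - 24*d*sin(d) + 24*sqrt(2)*d*sin(2*d + pi/4) + 60*d*cos(d) + 108*d*cos(3*d) + 32*d + 60*sin(d) + 36*sin(3*d) + 24*cos(d) + 144*cos(2*d)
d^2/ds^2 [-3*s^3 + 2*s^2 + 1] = 4 - 18*s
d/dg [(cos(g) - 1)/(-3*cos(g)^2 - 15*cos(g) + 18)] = -sin(g)/(3*(cos(g) + 6)^2)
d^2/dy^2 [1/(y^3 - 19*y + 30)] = 2*(-3*y*(y^3 - 19*y + 30) + (3*y^2 - 19)^2)/(y^3 - 19*y + 30)^3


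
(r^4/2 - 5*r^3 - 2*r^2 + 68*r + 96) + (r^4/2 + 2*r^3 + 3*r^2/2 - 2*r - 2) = r^4 - 3*r^3 - r^2/2 + 66*r + 94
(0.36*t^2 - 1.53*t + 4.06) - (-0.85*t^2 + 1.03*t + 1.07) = 1.21*t^2 - 2.56*t + 2.99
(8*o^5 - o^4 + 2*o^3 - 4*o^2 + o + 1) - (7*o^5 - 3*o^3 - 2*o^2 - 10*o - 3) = o^5 - o^4 + 5*o^3 - 2*o^2 + 11*o + 4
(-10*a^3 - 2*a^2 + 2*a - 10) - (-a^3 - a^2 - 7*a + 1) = -9*a^3 - a^2 + 9*a - 11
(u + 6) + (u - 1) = 2*u + 5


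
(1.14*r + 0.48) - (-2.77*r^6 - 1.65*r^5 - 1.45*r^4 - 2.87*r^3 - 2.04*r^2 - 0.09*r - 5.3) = 2.77*r^6 + 1.65*r^5 + 1.45*r^4 + 2.87*r^3 + 2.04*r^2 + 1.23*r + 5.78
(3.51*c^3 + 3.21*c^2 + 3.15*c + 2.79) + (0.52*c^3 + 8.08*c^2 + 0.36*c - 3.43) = 4.03*c^3 + 11.29*c^2 + 3.51*c - 0.64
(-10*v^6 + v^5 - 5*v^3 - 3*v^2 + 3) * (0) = 0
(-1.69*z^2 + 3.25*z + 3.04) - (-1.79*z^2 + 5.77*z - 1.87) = 0.1*z^2 - 2.52*z + 4.91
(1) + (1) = 2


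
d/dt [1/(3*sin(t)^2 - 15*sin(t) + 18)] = (5 - 2*sin(t))*cos(t)/(3*(sin(t)^2 - 5*sin(t) + 6)^2)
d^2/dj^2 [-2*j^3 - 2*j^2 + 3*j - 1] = -12*j - 4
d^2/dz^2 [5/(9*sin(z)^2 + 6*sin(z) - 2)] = 30*(-54*sin(z)^4 - 27*sin(z)^3 + 63*sin(z)^2 + 52*sin(z) + 18)/(9*sin(z)^2 + 6*sin(z) - 2)^3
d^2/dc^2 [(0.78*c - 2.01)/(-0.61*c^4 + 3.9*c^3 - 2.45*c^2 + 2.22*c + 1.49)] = (-3.482856*c^7 + 44.64834*c^6 - 221.63076*c^5 + 459.315954*c^4 - 328.212828*c^3 + 253.119258*c^2 - 152.75934*c + 39.647346)/(0.226981*c^12 - 4.35357*c^11 + 30.569235*c^10 - 96.768486*c^9 + 152.803068*c^8 - 170.16633*c^7 + 69.648167*c^6 - 0.110682000000015*c^5 - 63.947172*c^4 + 11.708442*c^3 - 5.712213*c^2 - 14.785866*c - 3.307949)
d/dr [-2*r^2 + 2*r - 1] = 2 - 4*r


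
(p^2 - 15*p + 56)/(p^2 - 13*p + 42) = (p - 8)/(p - 6)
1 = 1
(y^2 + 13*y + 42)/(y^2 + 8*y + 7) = (y + 6)/(y + 1)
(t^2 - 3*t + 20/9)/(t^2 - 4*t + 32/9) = (3*t - 5)/(3*t - 8)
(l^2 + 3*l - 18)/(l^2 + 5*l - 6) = (l - 3)/(l - 1)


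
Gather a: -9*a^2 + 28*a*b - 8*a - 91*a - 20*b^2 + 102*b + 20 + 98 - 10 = -9*a^2 + a*(28*b - 99) - 20*b^2 + 102*b + 108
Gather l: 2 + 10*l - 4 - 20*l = -10*l - 2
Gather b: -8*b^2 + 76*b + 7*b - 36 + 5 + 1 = -8*b^2 + 83*b - 30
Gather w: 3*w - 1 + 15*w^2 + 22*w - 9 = 15*w^2 + 25*w - 10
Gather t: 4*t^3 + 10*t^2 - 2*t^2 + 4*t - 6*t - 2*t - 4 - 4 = 4*t^3 + 8*t^2 - 4*t - 8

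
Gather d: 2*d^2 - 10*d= 2*d^2 - 10*d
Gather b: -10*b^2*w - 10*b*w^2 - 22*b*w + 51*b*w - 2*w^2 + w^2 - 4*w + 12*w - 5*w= -10*b^2*w + b*(-10*w^2 + 29*w) - w^2 + 3*w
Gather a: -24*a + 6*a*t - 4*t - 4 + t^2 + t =a*(6*t - 24) + t^2 - 3*t - 4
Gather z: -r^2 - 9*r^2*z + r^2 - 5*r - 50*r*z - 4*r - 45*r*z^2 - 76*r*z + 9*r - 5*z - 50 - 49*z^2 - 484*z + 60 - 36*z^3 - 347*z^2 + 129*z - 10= -36*z^3 + z^2*(-45*r - 396) + z*(-9*r^2 - 126*r - 360)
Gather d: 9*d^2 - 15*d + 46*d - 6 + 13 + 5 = 9*d^2 + 31*d + 12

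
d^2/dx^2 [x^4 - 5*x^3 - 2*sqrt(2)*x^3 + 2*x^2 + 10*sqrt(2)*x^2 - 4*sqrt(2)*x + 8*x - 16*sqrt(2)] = 12*x^2 - 30*x - 12*sqrt(2)*x + 4 + 20*sqrt(2)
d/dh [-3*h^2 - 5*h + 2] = -6*h - 5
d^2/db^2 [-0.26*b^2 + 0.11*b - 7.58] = -0.520000000000000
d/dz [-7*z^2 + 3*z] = 3 - 14*z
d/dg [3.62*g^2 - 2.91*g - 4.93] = 7.24*g - 2.91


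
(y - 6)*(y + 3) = y^2 - 3*y - 18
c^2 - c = c*(c - 1)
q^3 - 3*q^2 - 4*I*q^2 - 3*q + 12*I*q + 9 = (q - 3)*(q - 3*I)*(q - I)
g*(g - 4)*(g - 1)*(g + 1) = g^4 - 4*g^3 - g^2 + 4*g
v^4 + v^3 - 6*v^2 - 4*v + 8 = (v - 2)*(v - 1)*(v + 2)^2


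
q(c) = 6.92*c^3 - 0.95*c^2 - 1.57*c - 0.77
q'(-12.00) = 3010.67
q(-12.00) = -12076.49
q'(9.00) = 1662.89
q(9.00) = 4952.83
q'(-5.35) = 602.80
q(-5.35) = -1079.22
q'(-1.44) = 44.21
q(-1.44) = -21.14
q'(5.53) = 622.78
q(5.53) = 1131.75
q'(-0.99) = 20.66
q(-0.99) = -6.86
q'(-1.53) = 49.93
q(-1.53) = -25.38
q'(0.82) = 10.83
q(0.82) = 1.12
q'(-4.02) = 341.56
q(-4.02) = -459.37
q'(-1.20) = 30.60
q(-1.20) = -12.21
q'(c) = 20.76*c^2 - 1.9*c - 1.57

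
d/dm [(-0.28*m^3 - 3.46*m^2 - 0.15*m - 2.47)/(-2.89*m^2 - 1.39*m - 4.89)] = (0.8092*m^4 + 0.778400000000001*m^3 + 8.4835*m^2 + 19.5622*m - 2.6998)/(8.3521*m^4 + 8.0342*m^3 + 30.1963*m^2 + 13.5942*m + 23.9121)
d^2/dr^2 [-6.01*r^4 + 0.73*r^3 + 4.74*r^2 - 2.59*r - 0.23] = -72.12*r^2 + 4.38*r + 9.48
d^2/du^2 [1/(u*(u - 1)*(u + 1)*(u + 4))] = 2*(10*u^6 + 60*u^5 + 87*u^4 - 40*u^3 - 45*u^2 + 12*u + 16)/(u^3*(u^9 + 12*u^8 + 45*u^7 + 28*u^6 - 141*u^5 - 156*u^4 + 143*u^3 + 180*u^2 - 48*u - 64))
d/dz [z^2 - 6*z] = 2*z - 6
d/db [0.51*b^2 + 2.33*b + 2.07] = 1.02*b + 2.33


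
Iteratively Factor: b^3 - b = (b)*(b^2 - 1) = b*(b - 1)*(b + 1)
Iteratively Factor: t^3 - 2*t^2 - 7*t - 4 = (t + 1)*(t^2 - 3*t - 4) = (t - 4)*(t + 1)*(t + 1)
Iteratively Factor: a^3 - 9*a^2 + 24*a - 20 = (a - 5)*(a^2 - 4*a + 4) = (a - 5)*(a - 2)*(a - 2)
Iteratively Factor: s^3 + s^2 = (s)*(s^2 + s) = s*(s + 1)*(s)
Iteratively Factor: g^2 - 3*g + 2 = (g - 1)*(g - 2)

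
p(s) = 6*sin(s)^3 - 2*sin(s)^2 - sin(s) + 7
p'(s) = 18*sin(s)^2*cos(s) - 4*sin(s)*cos(s) - cos(s)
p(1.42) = 9.85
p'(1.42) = 1.90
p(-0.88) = 3.84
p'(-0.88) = 8.14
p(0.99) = 8.27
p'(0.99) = 4.52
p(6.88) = 6.87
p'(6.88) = 2.02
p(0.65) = 6.99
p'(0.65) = 2.52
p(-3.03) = 7.08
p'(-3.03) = 0.33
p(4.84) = 0.17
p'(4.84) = 2.63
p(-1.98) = 1.60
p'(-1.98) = -7.09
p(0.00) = 7.00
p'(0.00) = -1.00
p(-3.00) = 7.08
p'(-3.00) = 0.08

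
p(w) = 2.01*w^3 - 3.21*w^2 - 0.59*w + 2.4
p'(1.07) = -0.56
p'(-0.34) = 2.29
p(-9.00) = -1717.59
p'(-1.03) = 12.42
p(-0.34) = 2.15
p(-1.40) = -8.58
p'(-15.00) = 1452.46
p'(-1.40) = 20.22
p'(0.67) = -2.18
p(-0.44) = 1.87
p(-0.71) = 0.48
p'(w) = 6.03*w^2 - 6.42*w - 0.59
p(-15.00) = -7494.75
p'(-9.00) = 545.62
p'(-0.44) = 3.40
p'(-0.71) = 7.01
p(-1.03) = -2.59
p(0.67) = 1.17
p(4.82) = 150.06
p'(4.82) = 108.56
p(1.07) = 0.56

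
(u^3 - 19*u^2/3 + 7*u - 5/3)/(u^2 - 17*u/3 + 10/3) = (3*u^2 - 4*u + 1)/(3*u - 2)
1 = 1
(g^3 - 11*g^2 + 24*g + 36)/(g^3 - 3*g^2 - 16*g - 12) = (g - 6)/(g + 2)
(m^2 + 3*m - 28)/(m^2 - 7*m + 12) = (m + 7)/(m - 3)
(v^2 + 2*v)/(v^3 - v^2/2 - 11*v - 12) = 2*v/(2*v^2 - 5*v - 12)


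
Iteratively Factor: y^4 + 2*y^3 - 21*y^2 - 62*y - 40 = (y + 2)*(y^3 - 21*y - 20) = (y - 5)*(y + 2)*(y^2 + 5*y + 4) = (y - 5)*(y + 1)*(y + 2)*(y + 4)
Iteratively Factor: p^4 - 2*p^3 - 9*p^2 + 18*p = (p)*(p^3 - 2*p^2 - 9*p + 18) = p*(p - 2)*(p^2 - 9) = p*(p - 2)*(p + 3)*(p - 3)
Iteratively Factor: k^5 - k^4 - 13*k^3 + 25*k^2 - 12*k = (k - 1)*(k^4 - 13*k^2 + 12*k) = (k - 1)*(k + 4)*(k^3 - 4*k^2 + 3*k) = (k - 1)^2*(k + 4)*(k^2 - 3*k) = (k - 3)*(k - 1)^2*(k + 4)*(k)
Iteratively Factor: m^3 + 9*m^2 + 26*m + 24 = (m + 3)*(m^2 + 6*m + 8) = (m + 3)*(m + 4)*(m + 2)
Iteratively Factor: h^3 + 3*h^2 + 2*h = (h + 1)*(h^2 + 2*h) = h*(h + 1)*(h + 2)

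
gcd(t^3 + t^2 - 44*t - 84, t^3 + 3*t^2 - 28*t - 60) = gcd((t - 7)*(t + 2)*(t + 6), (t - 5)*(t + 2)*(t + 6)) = t^2 + 8*t + 12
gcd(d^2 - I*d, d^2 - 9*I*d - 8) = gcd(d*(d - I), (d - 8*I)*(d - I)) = d - I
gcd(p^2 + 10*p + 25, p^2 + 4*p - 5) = p + 5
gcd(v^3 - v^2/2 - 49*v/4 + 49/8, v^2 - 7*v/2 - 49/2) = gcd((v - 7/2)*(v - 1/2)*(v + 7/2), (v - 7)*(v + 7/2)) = v + 7/2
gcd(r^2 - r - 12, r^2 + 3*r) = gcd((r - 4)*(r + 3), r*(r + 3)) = r + 3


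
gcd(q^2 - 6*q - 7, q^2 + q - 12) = 1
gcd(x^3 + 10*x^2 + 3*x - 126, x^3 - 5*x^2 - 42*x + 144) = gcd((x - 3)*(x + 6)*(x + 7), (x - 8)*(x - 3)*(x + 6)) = x^2 + 3*x - 18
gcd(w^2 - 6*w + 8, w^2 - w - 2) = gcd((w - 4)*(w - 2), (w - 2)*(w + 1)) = w - 2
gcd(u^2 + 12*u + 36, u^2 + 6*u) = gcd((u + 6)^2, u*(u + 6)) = u + 6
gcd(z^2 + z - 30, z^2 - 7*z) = 1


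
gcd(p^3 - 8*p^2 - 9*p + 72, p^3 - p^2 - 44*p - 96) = p^2 - 5*p - 24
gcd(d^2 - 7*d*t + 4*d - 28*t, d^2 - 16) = d + 4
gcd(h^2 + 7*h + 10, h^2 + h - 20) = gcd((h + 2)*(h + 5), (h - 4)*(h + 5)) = h + 5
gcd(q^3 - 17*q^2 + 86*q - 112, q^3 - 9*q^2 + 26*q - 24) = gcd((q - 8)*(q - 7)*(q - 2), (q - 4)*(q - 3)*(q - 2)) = q - 2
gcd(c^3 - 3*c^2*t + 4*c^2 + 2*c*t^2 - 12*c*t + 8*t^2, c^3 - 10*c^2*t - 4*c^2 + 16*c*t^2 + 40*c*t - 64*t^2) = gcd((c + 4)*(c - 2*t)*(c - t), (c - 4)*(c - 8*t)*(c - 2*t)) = -c + 2*t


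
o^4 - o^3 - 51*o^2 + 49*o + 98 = (o - 7)*(o - 2)*(o + 1)*(o + 7)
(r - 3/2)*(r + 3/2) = r^2 - 9/4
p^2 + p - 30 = (p - 5)*(p + 6)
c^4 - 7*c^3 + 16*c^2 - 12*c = c*(c - 3)*(c - 2)^2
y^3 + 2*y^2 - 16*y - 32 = (y - 4)*(y + 2)*(y + 4)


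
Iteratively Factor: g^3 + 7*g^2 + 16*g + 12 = (g + 2)*(g^2 + 5*g + 6) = (g + 2)*(g + 3)*(g + 2)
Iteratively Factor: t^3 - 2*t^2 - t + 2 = (t + 1)*(t^2 - 3*t + 2) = (t - 1)*(t + 1)*(t - 2)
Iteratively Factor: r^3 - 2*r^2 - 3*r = (r - 3)*(r^2 + r) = (r - 3)*(r + 1)*(r)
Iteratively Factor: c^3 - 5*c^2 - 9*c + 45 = (c + 3)*(c^2 - 8*c + 15) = (c - 5)*(c + 3)*(c - 3)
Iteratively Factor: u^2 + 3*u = (u)*(u + 3)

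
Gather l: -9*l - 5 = -9*l - 5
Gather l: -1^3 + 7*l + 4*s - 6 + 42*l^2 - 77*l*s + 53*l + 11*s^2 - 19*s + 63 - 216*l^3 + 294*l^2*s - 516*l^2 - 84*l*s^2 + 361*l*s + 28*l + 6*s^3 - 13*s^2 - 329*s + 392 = -216*l^3 + l^2*(294*s - 474) + l*(-84*s^2 + 284*s + 88) + 6*s^3 - 2*s^2 - 344*s + 448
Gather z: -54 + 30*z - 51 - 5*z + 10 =25*z - 95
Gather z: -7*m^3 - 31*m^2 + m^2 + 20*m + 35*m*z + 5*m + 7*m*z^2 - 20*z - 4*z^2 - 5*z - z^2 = -7*m^3 - 30*m^2 + 25*m + z^2*(7*m - 5) + z*(35*m - 25)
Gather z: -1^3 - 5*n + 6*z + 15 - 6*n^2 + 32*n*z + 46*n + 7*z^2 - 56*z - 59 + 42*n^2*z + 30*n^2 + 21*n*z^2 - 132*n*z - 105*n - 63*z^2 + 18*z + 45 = 24*n^2 - 64*n + z^2*(21*n - 56) + z*(42*n^2 - 100*n - 32)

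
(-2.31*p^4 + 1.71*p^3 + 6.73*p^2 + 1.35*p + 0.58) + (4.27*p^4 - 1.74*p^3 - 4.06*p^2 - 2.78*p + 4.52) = 1.96*p^4 - 0.03*p^3 + 2.67*p^2 - 1.43*p + 5.1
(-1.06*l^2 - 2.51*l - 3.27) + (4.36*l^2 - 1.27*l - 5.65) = 3.3*l^2 - 3.78*l - 8.92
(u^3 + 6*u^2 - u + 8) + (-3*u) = u^3 + 6*u^2 - 4*u + 8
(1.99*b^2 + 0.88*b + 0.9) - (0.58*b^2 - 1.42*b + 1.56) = 1.41*b^2 + 2.3*b - 0.66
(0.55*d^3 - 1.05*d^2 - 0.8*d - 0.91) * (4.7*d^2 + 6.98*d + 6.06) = 2.585*d^5 - 1.096*d^4 - 7.756*d^3 - 16.224*d^2 - 11.1998*d - 5.5146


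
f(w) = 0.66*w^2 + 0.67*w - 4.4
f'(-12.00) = -15.17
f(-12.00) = 82.60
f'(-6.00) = -7.25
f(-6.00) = 15.34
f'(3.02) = 4.66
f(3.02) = 3.64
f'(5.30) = 7.67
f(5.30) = 17.69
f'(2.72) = 4.26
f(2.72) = 2.31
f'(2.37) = 3.80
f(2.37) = 0.90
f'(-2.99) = -3.28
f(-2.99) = -0.50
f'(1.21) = 2.27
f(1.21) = -2.62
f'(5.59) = 8.05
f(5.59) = 19.97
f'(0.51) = 1.34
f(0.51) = -3.89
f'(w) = 1.32*w + 0.67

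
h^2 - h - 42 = (h - 7)*(h + 6)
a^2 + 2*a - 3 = (a - 1)*(a + 3)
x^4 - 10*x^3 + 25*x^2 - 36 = (x - 6)*(x - 3)*(x - 2)*(x + 1)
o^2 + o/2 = o*(o + 1/2)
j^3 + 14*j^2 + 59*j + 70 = (j + 2)*(j + 5)*(j + 7)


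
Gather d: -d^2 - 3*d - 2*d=-d^2 - 5*d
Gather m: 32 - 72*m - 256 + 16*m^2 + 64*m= 16*m^2 - 8*m - 224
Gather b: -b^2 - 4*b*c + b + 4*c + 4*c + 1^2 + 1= -b^2 + b*(1 - 4*c) + 8*c + 2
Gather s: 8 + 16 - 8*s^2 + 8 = 32 - 8*s^2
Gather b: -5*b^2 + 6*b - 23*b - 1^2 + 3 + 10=-5*b^2 - 17*b + 12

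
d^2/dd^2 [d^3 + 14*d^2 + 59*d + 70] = 6*d + 28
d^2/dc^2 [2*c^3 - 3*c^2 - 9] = 12*c - 6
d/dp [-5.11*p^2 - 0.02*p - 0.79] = -10.22*p - 0.02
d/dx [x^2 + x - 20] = 2*x + 1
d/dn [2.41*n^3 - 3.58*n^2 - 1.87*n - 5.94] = 7.23*n^2 - 7.16*n - 1.87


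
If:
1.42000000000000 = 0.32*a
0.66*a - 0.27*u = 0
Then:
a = 4.44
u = 10.85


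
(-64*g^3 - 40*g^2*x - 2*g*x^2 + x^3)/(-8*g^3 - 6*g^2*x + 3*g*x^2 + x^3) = (-16*g^2 - 6*g*x + x^2)/(-2*g^2 - g*x + x^2)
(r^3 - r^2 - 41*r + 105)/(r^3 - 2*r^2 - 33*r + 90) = (r + 7)/(r + 6)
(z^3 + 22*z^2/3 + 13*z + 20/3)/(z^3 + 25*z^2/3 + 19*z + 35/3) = (3*z + 4)/(3*z + 7)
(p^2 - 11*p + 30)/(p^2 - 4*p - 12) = (p - 5)/(p + 2)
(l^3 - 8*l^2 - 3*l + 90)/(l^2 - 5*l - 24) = (l^2 - 11*l + 30)/(l - 8)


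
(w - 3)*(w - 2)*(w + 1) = w^3 - 4*w^2 + w + 6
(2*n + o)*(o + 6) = 2*n*o + 12*n + o^2 + 6*o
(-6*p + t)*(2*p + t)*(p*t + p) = -12*p^3*t - 12*p^3 - 4*p^2*t^2 - 4*p^2*t + p*t^3 + p*t^2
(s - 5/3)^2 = s^2 - 10*s/3 + 25/9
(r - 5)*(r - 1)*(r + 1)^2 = r^4 - 4*r^3 - 6*r^2 + 4*r + 5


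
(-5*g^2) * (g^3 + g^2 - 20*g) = -5*g^5 - 5*g^4 + 100*g^3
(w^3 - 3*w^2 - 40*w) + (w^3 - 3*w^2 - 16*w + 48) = 2*w^3 - 6*w^2 - 56*w + 48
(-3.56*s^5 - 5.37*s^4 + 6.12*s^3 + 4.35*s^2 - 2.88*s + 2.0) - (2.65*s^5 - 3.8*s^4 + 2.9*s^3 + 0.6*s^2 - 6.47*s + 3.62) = -6.21*s^5 - 1.57*s^4 + 3.22*s^3 + 3.75*s^2 + 3.59*s - 1.62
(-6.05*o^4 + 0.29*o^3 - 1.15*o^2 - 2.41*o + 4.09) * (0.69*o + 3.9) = -4.1745*o^5 - 23.3949*o^4 + 0.3375*o^3 - 6.1479*o^2 - 6.5769*o + 15.951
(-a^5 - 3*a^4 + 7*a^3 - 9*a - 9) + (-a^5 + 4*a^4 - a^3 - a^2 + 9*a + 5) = -2*a^5 + a^4 + 6*a^3 - a^2 - 4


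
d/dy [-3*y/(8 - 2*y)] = -6/(y - 4)^2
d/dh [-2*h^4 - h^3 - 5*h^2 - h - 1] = -8*h^3 - 3*h^2 - 10*h - 1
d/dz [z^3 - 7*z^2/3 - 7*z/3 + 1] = 3*z^2 - 14*z/3 - 7/3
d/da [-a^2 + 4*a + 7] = 4 - 2*a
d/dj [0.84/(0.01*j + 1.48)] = -0.0084/(0.01*j + 1.48)^2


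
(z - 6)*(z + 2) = z^2 - 4*z - 12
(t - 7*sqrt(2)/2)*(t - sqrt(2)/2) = t^2 - 4*sqrt(2)*t + 7/2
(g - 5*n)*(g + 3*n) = g^2 - 2*g*n - 15*n^2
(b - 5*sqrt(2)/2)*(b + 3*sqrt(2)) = b^2 + sqrt(2)*b/2 - 15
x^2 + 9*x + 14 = (x + 2)*(x + 7)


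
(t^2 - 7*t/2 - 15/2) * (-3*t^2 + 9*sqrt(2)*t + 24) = -3*t^4 + 21*t^3/2 + 9*sqrt(2)*t^3 - 63*sqrt(2)*t^2/2 + 93*t^2/2 - 135*sqrt(2)*t/2 - 84*t - 180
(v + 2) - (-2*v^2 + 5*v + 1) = 2*v^2 - 4*v + 1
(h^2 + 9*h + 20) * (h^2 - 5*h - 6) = h^4 + 4*h^3 - 31*h^2 - 154*h - 120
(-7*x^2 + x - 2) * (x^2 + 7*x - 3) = -7*x^4 - 48*x^3 + 26*x^2 - 17*x + 6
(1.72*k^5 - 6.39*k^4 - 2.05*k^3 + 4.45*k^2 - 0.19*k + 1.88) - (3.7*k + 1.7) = 1.72*k^5 - 6.39*k^4 - 2.05*k^3 + 4.45*k^2 - 3.89*k + 0.18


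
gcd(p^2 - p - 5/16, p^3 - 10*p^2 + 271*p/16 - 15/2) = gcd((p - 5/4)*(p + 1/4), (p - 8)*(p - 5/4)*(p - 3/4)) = p - 5/4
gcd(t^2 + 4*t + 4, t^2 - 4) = t + 2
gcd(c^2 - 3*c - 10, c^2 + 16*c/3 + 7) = 1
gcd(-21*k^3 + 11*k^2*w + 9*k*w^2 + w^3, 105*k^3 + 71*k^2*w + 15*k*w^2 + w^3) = 21*k^2 + 10*k*w + w^2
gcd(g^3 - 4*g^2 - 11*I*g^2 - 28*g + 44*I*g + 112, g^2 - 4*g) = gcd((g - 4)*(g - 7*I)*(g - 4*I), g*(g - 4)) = g - 4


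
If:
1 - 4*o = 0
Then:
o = 1/4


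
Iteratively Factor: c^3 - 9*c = (c + 3)*(c^2 - 3*c) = c*(c + 3)*(c - 3)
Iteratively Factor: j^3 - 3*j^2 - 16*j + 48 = (j + 4)*(j^2 - 7*j + 12) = (j - 4)*(j + 4)*(j - 3)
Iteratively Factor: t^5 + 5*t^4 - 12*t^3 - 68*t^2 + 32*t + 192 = (t - 2)*(t^4 + 7*t^3 + 2*t^2 - 64*t - 96) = (t - 2)*(t + 4)*(t^3 + 3*t^2 - 10*t - 24) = (t - 2)*(t + 4)^2*(t^2 - t - 6) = (t - 3)*(t - 2)*(t + 4)^2*(t + 2)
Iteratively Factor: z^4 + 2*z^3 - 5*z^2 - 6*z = (z)*(z^3 + 2*z^2 - 5*z - 6) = z*(z + 1)*(z^2 + z - 6) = z*(z + 1)*(z + 3)*(z - 2)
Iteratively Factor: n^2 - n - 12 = (n + 3)*(n - 4)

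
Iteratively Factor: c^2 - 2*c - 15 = (c - 5)*(c + 3)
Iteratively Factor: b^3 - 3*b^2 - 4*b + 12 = (b - 3)*(b^2 - 4) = (b - 3)*(b - 2)*(b + 2)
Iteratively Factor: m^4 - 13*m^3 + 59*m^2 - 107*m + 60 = (m - 1)*(m^3 - 12*m^2 + 47*m - 60) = (m - 4)*(m - 1)*(m^2 - 8*m + 15) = (m - 4)*(m - 3)*(m - 1)*(m - 5)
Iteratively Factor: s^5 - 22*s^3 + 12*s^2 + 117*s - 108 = (s - 1)*(s^4 + s^3 - 21*s^2 - 9*s + 108) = (s - 1)*(s + 4)*(s^3 - 3*s^2 - 9*s + 27) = (s - 1)*(s + 3)*(s + 4)*(s^2 - 6*s + 9) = (s - 3)*(s - 1)*(s + 3)*(s + 4)*(s - 3)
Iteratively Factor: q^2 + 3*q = (q)*(q + 3)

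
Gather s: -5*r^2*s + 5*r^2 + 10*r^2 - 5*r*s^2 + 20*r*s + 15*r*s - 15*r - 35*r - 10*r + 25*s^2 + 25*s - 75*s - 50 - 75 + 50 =15*r^2 - 60*r + s^2*(25 - 5*r) + s*(-5*r^2 + 35*r - 50) - 75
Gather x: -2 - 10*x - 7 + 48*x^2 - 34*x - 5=48*x^2 - 44*x - 14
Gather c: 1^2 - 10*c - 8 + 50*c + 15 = 40*c + 8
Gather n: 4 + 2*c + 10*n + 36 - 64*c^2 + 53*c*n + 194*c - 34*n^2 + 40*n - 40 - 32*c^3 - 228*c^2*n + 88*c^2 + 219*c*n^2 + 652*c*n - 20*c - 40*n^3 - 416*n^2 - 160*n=-32*c^3 + 24*c^2 + 176*c - 40*n^3 + n^2*(219*c - 450) + n*(-228*c^2 + 705*c - 110)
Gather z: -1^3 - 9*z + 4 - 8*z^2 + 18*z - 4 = -8*z^2 + 9*z - 1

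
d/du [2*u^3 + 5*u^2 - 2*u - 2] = 6*u^2 + 10*u - 2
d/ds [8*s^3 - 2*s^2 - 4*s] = 24*s^2 - 4*s - 4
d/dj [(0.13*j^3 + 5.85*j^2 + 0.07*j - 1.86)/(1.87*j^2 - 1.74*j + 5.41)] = (0.2431*j^4 - 0.452400000000001*j^3 - 8.2*j^2 + 70.2534*j - 2.8577)/(3.4969*j^4 - 6.5076*j^3 + 23.261*j^2 - 18.8268*j + 29.2681)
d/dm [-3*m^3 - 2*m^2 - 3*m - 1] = -9*m^2 - 4*m - 3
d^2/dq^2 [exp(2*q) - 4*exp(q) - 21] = 4*(exp(q) - 1)*exp(q)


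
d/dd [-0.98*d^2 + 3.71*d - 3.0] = 3.71 - 1.96*d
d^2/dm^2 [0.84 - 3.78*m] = 0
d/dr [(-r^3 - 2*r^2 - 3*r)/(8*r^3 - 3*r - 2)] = 2*(8*r^4 + 27*r^3 + 6*r^2 + 4*r + 3)/(64*r^6 - 48*r^4 - 32*r^3 + 9*r^2 + 12*r + 4)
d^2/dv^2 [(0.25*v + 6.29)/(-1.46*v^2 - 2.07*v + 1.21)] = (-(0.25*v + 6.29)*(2.92*v + 2.07)*(5.84*v + 4.14) + (2.19*v + 19.4018)*(1.46*v^2 + 2.07*v - 1.21))/(1.46*v^2 + 2.07*v - 1.21)^3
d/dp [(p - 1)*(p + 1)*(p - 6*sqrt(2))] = 3*p^2 - 12*sqrt(2)*p - 1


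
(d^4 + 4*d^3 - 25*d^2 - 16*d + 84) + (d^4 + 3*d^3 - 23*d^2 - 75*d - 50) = 2*d^4 + 7*d^3 - 48*d^2 - 91*d + 34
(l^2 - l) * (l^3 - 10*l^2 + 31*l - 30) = l^5 - 11*l^4 + 41*l^3 - 61*l^2 + 30*l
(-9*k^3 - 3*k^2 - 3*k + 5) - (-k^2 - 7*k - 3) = -9*k^3 - 2*k^2 + 4*k + 8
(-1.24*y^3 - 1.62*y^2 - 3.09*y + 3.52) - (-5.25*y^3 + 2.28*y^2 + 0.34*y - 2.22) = 4.01*y^3 - 3.9*y^2 - 3.43*y + 5.74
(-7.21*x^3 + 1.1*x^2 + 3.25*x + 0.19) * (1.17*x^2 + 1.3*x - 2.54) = -8.4357*x^5 - 8.086*x^4 + 23.5459*x^3 + 1.6533*x^2 - 8.008*x - 0.4826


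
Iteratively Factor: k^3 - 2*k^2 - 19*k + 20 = (k - 1)*(k^2 - k - 20) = (k - 1)*(k + 4)*(k - 5)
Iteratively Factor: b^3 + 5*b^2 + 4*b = (b + 4)*(b^2 + b) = b*(b + 4)*(b + 1)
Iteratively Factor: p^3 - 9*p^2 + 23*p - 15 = (p - 5)*(p^2 - 4*p + 3) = (p - 5)*(p - 1)*(p - 3)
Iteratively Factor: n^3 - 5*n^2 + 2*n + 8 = (n - 2)*(n^2 - 3*n - 4) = (n - 4)*(n - 2)*(n + 1)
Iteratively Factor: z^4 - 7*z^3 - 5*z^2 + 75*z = (z - 5)*(z^3 - 2*z^2 - 15*z) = (z - 5)*(z + 3)*(z^2 - 5*z) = z*(z - 5)*(z + 3)*(z - 5)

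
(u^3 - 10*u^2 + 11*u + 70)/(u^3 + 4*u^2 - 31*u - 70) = (u - 7)/(u + 7)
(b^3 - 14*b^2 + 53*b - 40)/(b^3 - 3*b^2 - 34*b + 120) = (b^2 - 9*b + 8)/(b^2 + 2*b - 24)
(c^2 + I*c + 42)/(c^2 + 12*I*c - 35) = (c - 6*I)/(c + 5*I)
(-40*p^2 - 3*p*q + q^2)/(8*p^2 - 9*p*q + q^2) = (-5*p - q)/(p - q)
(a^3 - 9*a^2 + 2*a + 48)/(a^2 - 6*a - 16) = a - 3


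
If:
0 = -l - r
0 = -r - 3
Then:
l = 3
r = -3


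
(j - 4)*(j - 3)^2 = j^3 - 10*j^2 + 33*j - 36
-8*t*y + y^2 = y*(-8*t + y)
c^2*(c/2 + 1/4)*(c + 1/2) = c^4/2 + c^3/2 + c^2/8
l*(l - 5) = l^2 - 5*l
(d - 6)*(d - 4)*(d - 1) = d^3 - 11*d^2 + 34*d - 24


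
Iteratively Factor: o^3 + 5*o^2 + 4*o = (o + 4)*(o^2 + o) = o*(o + 4)*(o + 1)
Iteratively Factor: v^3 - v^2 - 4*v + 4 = (v - 2)*(v^2 + v - 2) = (v - 2)*(v + 2)*(v - 1)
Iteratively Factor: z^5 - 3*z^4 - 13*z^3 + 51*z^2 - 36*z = (z - 3)*(z^4 - 13*z^2 + 12*z) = (z - 3)*(z - 1)*(z^3 + z^2 - 12*z) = (z - 3)^2*(z - 1)*(z^2 + 4*z) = (z - 3)^2*(z - 1)*(z + 4)*(z)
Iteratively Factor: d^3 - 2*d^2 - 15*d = (d - 5)*(d^2 + 3*d) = (d - 5)*(d + 3)*(d)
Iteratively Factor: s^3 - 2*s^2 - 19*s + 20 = (s + 4)*(s^2 - 6*s + 5) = (s - 1)*(s + 4)*(s - 5)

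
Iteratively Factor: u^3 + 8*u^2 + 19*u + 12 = (u + 1)*(u^2 + 7*u + 12) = (u + 1)*(u + 4)*(u + 3)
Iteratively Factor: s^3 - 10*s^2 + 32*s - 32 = (s - 4)*(s^2 - 6*s + 8) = (s - 4)*(s - 2)*(s - 4)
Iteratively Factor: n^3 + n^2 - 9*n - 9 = (n - 3)*(n^2 + 4*n + 3) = (n - 3)*(n + 3)*(n + 1)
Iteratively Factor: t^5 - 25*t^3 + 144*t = (t)*(t^4 - 25*t^2 + 144) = t*(t - 4)*(t^3 + 4*t^2 - 9*t - 36) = t*(t - 4)*(t + 3)*(t^2 + t - 12) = t*(t - 4)*(t + 3)*(t + 4)*(t - 3)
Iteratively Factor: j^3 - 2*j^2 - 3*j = (j - 3)*(j^2 + j) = j*(j - 3)*(j + 1)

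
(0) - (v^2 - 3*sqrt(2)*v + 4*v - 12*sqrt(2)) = -v^2 - 4*v + 3*sqrt(2)*v + 12*sqrt(2)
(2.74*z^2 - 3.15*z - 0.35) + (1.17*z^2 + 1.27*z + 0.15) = 3.91*z^2 - 1.88*z - 0.2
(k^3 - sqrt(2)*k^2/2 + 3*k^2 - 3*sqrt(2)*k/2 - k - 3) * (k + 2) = k^4 - sqrt(2)*k^3/2 + 5*k^3 - 5*sqrt(2)*k^2/2 + 5*k^2 - 5*k - 3*sqrt(2)*k - 6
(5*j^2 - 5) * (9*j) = 45*j^3 - 45*j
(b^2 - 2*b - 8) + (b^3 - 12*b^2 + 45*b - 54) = b^3 - 11*b^2 + 43*b - 62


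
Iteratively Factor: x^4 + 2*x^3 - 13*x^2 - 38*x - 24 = (x - 4)*(x^3 + 6*x^2 + 11*x + 6) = (x - 4)*(x + 1)*(x^2 + 5*x + 6) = (x - 4)*(x + 1)*(x + 3)*(x + 2)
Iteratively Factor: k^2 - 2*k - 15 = (k + 3)*(k - 5)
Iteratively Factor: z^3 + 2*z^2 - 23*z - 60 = (z - 5)*(z^2 + 7*z + 12) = (z - 5)*(z + 4)*(z + 3)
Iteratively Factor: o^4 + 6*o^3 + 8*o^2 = (o)*(o^3 + 6*o^2 + 8*o) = o*(o + 2)*(o^2 + 4*o) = o*(o + 2)*(o + 4)*(o)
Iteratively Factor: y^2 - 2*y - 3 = (y - 3)*(y + 1)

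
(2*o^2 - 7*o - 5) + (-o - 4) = 2*o^2 - 8*o - 9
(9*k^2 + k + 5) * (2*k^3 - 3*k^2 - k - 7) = 18*k^5 - 25*k^4 - 2*k^3 - 79*k^2 - 12*k - 35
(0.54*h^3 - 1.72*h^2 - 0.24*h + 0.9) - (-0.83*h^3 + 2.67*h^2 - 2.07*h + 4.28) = 1.37*h^3 - 4.39*h^2 + 1.83*h - 3.38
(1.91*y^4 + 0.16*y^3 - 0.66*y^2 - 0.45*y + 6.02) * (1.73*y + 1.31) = 3.3043*y^5 + 2.7789*y^4 - 0.9322*y^3 - 1.6431*y^2 + 9.8251*y + 7.8862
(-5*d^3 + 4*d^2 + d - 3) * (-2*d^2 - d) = 10*d^5 - 3*d^4 - 6*d^3 + 5*d^2 + 3*d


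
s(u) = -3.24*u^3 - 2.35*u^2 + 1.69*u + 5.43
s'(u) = -9.72*u^2 - 4.7*u + 1.69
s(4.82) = -403.84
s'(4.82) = -246.78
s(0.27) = 5.65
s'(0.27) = -0.29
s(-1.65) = 10.80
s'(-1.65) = -17.02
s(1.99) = -26.05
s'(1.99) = -46.16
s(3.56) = -164.52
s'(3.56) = -138.23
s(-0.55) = 4.33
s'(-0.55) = 1.33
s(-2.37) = 31.36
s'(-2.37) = -41.77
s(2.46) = -52.87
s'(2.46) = -68.69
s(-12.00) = 5245.47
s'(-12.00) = -1341.59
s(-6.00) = 610.53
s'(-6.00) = -320.03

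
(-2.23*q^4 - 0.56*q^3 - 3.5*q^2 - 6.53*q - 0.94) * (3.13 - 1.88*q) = 4.1924*q^5 - 5.9271*q^4 + 4.8272*q^3 + 1.3214*q^2 - 18.6717*q - 2.9422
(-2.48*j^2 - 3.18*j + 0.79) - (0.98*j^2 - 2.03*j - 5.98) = -3.46*j^2 - 1.15*j + 6.77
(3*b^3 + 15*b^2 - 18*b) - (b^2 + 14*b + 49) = 3*b^3 + 14*b^2 - 32*b - 49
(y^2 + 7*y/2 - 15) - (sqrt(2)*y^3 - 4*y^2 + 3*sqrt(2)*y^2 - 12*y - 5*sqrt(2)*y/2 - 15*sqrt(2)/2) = -sqrt(2)*y^3 - 3*sqrt(2)*y^2 + 5*y^2 + 5*sqrt(2)*y/2 + 31*y/2 - 15 + 15*sqrt(2)/2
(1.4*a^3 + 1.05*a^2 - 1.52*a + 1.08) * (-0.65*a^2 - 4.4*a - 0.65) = -0.91*a^5 - 6.8425*a^4 - 4.542*a^3 + 5.3035*a^2 - 3.764*a - 0.702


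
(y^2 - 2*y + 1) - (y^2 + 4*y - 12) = 13 - 6*y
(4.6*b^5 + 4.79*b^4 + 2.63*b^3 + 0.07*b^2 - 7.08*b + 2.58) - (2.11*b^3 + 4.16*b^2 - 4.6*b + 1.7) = 4.6*b^5 + 4.79*b^4 + 0.52*b^3 - 4.09*b^2 - 2.48*b + 0.88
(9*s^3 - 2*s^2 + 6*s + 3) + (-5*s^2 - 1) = 9*s^3 - 7*s^2 + 6*s + 2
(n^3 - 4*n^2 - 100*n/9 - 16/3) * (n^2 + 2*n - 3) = n^5 - 2*n^4 - 199*n^3/9 - 140*n^2/9 + 68*n/3 + 16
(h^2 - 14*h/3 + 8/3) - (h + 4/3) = h^2 - 17*h/3 + 4/3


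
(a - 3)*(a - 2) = a^2 - 5*a + 6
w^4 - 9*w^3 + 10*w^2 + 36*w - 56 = (w - 7)*(w - 2)^2*(w + 2)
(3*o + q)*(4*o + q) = 12*o^2 + 7*o*q + q^2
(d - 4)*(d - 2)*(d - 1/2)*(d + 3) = d^4 - 7*d^3/2 - 17*d^2/2 + 29*d - 12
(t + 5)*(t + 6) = t^2 + 11*t + 30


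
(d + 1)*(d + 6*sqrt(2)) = d^2 + d + 6*sqrt(2)*d + 6*sqrt(2)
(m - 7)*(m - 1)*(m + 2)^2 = m^4 - 4*m^3 - 21*m^2 - 4*m + 28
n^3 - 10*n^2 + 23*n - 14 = (n - 7)*(n - 2)*(n - 1)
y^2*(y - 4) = y^3 - 4*y^2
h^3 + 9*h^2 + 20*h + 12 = (h + 1)*(h + 2)*(h + 6)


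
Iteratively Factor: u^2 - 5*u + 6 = (u - 2)*(u - 3)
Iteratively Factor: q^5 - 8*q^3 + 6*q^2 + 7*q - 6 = (q + 3)*(q^4 - 3*q^3 + q^2 + 3*q - 2) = (q - 2)*(q + 3)*(q^3 - q^2 - q + 1) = (q - 2)*(q - 1)*(q + 3)*(q^2 - 1) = (q - 2)*(q - 1)^2*(q + 3)*(q + 1)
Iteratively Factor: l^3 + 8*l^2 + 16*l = (l)*(l^2 + 8*l + 16) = l*(l + 4)*(l + 4)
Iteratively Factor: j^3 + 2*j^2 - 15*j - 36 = (j - 4)*(j^2 + 6*j + 9) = (j - 4)*(j + 3)*(j + 3)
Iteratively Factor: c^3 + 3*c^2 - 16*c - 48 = (c - 4)*(c^2 + 7*c + 12) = (c - 4)*(c + 4)*(c + 3)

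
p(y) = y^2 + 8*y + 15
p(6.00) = 99.00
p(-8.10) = 15.81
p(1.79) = 32.52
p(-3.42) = -0.66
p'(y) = 2*y + 8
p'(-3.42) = 1.16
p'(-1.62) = 4.76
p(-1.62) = 4.66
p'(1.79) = 11.58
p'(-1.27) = 5.46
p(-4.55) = -0.70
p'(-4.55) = -1.10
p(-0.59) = 10.63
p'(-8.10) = -8.20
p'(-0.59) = 6.82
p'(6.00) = 20.00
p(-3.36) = -0.59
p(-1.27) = 6.45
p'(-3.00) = 2.00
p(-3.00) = 0.00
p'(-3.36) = 1.28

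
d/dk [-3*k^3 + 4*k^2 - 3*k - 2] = -9*k^2 + 8*k - 3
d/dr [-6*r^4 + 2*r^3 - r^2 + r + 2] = -24*r^3 + 6*r^2 - 2*r + 1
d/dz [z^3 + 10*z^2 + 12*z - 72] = 3*z^2 + 20*z + 12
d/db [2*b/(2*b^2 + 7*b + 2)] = 4*(1 - b^2)/(4*b^4 + 28*b^3 + 57*b^2 + 28*b + 4)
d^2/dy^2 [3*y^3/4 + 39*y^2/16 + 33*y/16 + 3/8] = 9*y/2 + 39/8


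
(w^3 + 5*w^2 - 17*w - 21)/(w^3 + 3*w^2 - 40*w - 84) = (w^2 - 2*w - 3)/(w^2 - 4*w - 12)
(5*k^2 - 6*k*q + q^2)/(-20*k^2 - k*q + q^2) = (-k + q)/(4*k + q)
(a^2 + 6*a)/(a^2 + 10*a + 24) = a/(a + 4)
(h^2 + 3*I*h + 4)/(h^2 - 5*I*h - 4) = (h + 4*I)/(h - 4*I)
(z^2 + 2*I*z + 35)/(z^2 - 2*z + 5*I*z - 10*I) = (z^2 + 2*I*z + 35)/(z^2 + z*(-2 + 5*I) - 10*I)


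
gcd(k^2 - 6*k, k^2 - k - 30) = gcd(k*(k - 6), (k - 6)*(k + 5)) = k - 6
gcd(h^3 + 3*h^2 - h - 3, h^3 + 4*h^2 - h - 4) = h^2 - 1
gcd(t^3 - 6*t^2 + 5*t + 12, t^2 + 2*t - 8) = 1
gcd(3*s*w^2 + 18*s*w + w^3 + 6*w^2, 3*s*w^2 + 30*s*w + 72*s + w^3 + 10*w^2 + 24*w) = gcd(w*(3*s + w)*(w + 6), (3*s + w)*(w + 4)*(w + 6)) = 3*s*w + 18*s + w^2 + 6*w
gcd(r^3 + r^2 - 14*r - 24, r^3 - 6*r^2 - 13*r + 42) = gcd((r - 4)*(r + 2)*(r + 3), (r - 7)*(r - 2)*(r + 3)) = r + 3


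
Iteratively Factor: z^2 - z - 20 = (z - 5)*(z + 4)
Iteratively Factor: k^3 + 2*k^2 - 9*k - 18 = (k + 2)*(k^2 - 9) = (k - 3)*(k + 2)*(k + 3)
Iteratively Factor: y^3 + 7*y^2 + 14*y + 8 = (y + 4)*(y^2 + 3*y + 2) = (y + 2)*(y + 4)*(y + 1)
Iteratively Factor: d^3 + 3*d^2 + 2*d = (d + 1)*(d^2 + 2*d) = d*(d + 1)*(d + 2)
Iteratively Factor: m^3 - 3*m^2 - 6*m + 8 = (m + 2)*(m^2 - 5*m + 4) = (m - 1)*(m + 2)*(m - 4)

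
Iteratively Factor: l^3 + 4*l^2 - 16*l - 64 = (l + 4)*(l^2 - 16) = (l + 4)^2*(l - 4)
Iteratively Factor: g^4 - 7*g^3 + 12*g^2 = (g)*(g^3 - 7*g^2 + 12*g) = g^2*(g^2 - 7*g + 12) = g^2*(g - 4)*(g - 3)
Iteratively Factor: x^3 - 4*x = (x + 2)*(x^2 - 2*x) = x*(x + 2)*(x - 2)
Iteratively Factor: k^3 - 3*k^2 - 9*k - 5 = (k - 5)*(k^2 + 2*k + 1) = (k - 5)*(k + 1)*(k + 1)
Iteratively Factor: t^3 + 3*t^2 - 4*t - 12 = (t + 2)*(t^2 + t - 6) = (t - 2)*(t + 2)*(t + 3)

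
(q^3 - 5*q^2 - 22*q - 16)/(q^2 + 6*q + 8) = (q^2 - 7*q - 8)/(q + 4)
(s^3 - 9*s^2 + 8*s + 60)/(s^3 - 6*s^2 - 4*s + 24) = (s - 5)/(s - 2)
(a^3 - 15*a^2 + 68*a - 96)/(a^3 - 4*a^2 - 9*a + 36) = (a - 8)/(a + 3)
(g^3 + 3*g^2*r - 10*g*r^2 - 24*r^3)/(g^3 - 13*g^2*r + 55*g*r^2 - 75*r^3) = (g^2 + 6*g*r + 8*r^2)/(g^2 - 10*g*r + 25*r^2)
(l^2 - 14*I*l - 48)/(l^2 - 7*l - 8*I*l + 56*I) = (l - 6*I)/(l - 7)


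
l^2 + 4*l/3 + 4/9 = (l + 2/3)^2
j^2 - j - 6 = (j - 3)*(j + 2)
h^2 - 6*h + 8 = (h - 4)*(h - 2)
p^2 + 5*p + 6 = (p + 2)*(p + 3)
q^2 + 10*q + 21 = (q + 3)*(q + 7)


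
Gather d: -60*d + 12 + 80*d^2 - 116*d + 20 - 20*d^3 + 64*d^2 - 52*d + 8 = -20*d^3 + 144*d^2 - 228*d + 40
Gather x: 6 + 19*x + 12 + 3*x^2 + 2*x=3*x^2 + 21*x + 18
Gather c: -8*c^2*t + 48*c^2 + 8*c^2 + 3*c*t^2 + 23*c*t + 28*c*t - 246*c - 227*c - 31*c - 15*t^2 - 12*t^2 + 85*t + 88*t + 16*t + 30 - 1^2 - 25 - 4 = c^2*(56 - 8*t) + c*(3*t^2 + 51*t - 504) - 27*t^2 + 189*t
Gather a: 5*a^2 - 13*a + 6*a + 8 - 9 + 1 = 5*a^2 - 7*a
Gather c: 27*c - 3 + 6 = 27*c + 3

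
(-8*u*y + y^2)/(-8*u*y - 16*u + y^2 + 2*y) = y/(y + 2)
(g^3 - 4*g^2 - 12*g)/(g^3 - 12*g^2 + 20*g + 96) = g/(g - 8)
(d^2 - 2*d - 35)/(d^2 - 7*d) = (d + 5)/d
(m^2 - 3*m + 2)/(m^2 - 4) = (m - 1)/(m + 2)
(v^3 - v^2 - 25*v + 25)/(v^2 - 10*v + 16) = (v^3 - v^2 - 25*v + 25)/(v^2 - 10*v + 16)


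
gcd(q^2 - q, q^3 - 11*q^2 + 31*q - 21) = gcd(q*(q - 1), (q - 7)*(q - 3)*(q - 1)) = q - 1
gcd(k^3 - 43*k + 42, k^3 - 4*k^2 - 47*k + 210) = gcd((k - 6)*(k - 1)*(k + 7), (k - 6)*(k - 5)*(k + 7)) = k^2 + k - 42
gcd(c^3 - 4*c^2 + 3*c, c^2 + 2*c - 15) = c - 3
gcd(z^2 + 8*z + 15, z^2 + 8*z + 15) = z^2 + 8*z + 15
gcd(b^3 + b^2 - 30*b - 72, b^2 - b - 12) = b + 3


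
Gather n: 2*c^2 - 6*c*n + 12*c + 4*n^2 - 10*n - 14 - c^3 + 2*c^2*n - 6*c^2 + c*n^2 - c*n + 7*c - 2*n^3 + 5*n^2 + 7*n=-c^3 - 4*c^2 + 19*c - 2*n^3 + n^2*(c + 9) + n*(2*c^2 - 7*c - 3) - 14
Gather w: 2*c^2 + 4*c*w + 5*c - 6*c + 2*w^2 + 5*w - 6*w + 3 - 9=2*c^2 - c + 2*w^2 + w*(4*c - 1) - 6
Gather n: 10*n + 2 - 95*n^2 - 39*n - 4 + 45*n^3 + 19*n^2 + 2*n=45*n^3 - 76*n^2 - 27*n - 2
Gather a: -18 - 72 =-90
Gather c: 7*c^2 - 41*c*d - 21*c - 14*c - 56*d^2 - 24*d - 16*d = 7*c^2 + c*(-41*d - 35) - 56*d^2 - 40*d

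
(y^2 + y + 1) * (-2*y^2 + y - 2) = -2*y^4 - y^3 - 3*y^2 - y - 2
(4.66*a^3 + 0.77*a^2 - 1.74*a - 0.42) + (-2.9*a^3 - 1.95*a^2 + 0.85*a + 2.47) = 1.76*a^3 - 1.18*a^2 - 0.89*a + 2.05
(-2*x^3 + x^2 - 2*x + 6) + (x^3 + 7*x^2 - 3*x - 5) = -x^3 + 8*x^2 - 5*x + 1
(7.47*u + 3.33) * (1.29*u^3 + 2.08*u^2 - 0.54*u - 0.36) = 9.6363*u^4 + 19.8333*u^3 + 2.8926*u^2 - 4.4874*u - 1.1988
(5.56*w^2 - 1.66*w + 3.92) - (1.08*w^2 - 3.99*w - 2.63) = 4.48*w^2 + 2.33*w + 6.55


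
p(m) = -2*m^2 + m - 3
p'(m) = 1 - 4*m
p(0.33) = -2.89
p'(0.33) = -0.32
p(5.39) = -55.71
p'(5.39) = -20.56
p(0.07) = -2.94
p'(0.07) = 0.72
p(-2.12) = -14.11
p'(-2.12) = 9.48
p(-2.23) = -15.18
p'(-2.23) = 9.92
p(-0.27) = -3.42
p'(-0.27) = 2.08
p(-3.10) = -25.32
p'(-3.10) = 13.40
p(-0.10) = -3.12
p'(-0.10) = 1.40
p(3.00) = -18.00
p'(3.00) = -11.00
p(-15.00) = -468.00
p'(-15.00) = 61.00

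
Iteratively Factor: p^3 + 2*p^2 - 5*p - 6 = (p - 2)*(p^2 + 4*p + 3) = (p - 2)*(p + 1)*(p + 3)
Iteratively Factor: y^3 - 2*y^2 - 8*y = (y + 2)*(y^2 - 4*y) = y*(y + 2)*(y - 4)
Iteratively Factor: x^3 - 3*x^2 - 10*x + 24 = (x + 3)*(x^2 - 6*x + 8) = (x - 2)*(x + 3)*(x - 4)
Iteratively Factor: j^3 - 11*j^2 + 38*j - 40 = (j - 5)*(j^2 - 6*j + 8) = (j - 5)*(j - 4)*(j - 2)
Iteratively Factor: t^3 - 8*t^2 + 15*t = (t - 5)*(t^2 - 3*t) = t*(t - 5)*(t - 3)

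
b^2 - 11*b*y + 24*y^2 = (b - 8*y)*(b - 3*y)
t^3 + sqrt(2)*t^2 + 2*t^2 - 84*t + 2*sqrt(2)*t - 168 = (t + 2)*(t - 6*sqrt(2))*(t + 7*sqrt(2))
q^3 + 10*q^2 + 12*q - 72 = (q - 2)*(q + 6)^2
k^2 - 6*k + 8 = (k - 4)*(k - 2)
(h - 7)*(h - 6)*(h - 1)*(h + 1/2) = h^4 - 27*h^3/2 + 48*h^2 - 29*h/2 - 21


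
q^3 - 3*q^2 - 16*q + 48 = (q - 4)*(q - 3)*(q + 4)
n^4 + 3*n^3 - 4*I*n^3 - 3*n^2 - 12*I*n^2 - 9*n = n*(n + 3)*(n - 3*I)*(n - I)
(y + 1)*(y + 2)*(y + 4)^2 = y^4 + 11*y^3 + 42*y^2 + 64*y + 32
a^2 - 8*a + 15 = (a - 5)*(a - 3)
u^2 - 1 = (u - 1)*(u + 1)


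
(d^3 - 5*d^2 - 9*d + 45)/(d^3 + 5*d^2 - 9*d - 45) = (d - 5)/(d + 5)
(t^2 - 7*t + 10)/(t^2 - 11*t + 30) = (t - 2)/(t - 6)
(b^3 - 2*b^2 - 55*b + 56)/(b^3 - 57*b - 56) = (b - 1)/(b + 1)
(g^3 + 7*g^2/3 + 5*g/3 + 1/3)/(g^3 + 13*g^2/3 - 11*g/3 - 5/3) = (g^2 + 2*g + 1)/(g^2 + 4*g - 5)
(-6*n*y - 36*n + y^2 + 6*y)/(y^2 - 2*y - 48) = (-6*n + y)/(y - 8)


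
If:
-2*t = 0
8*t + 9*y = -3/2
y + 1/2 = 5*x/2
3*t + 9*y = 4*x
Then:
No Solution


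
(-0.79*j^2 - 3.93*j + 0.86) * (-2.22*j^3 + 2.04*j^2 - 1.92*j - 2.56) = 1.7538*j^5 + 7.113*j^4 - 8.4096*j^3 + 11.3224*j^2 + 8.4096*j - 2.2016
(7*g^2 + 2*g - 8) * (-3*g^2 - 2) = -21*g^4 - 6*g^3 + 10*g^2 - 4*g + 16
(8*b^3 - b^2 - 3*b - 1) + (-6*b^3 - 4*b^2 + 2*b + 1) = 2*b^3 - 5*b^2 - b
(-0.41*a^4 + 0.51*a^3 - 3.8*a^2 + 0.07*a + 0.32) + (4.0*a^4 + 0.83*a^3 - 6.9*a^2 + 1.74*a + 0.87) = 3.59*a^4 + 1.34*a^3 - 10.7*a^2 + 1.81*a + 1.19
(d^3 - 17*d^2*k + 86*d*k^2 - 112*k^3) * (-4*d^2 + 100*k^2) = -4*d^5 + 68*d^4*k - 244*d^3*k^2 - 1252*d^2*k^3 + 8600*d*k^4 - 11200*k^5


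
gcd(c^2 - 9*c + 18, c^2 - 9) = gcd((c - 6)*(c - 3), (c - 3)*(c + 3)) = c - 3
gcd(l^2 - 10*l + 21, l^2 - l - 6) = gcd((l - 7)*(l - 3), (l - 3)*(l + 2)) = l - 3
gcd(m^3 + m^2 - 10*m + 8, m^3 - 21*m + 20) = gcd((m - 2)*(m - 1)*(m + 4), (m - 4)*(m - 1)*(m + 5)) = m - 1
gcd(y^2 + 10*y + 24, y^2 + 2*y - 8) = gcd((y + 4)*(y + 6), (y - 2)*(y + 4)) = y + 4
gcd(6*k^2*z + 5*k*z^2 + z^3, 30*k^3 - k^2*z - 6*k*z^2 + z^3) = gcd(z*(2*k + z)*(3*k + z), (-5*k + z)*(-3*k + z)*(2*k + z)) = 2*k + z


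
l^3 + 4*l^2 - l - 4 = (l - 1)*(l + 1)*(l + 4)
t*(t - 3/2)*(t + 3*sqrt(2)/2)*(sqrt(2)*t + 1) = sqrt(2)*t^4 - 3*sqrt(2)*t^3/2 + 4*t^3 - 6*t^2 + 3*sqrt(2)*t^2/2 - 9*sqrt(2)*t/4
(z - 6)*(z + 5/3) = z^2 - 13*z/3 - 10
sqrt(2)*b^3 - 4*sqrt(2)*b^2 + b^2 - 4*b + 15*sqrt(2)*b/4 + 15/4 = (b - 5/2)*(b - 3/2)*(sqrt(2)*b + 1)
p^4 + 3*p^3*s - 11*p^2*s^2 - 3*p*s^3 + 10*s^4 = (p - 2*s)*(p - s)*(p + s)*(p + 5*s)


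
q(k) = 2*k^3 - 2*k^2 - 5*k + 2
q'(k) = 6*k^2 - 4*k - 5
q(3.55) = 48.52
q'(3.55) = 56.42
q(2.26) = 3.57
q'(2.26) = 16.61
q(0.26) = 0.60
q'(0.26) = -5.63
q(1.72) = -2.34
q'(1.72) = 5.87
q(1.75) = -2.16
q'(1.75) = 6.38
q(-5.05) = -281.33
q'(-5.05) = 168.22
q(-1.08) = 2.55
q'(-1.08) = 6.32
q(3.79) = 63.20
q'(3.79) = 66.02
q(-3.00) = -55.00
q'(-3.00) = 61.00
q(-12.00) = -3682.00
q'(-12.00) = 907.00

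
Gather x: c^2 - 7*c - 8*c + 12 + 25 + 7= c^2 - 15*c + 44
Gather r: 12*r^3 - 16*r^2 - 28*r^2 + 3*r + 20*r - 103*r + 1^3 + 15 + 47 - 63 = 12*r^3 - 44*r^2 - 80*r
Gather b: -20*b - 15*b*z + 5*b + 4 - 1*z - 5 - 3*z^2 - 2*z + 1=b*(-15*z - 15) - 3*z^2 - 3*z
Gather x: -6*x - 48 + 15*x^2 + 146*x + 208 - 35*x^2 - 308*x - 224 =-20*x^2 - 168*x - 64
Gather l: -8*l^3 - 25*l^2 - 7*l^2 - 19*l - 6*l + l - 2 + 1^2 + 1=-8*l^3 - 32*l^2 - 24*l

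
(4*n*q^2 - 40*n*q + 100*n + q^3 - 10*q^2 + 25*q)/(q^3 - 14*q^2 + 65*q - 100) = (4*n + q)/(q - 4)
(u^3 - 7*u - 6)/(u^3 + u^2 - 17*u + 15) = (u^2 + 3*u + 2)/(u^2 + 4*u - 5)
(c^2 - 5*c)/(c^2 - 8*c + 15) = c/(c - 3)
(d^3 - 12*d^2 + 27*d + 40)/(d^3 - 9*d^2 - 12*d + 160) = (d + 1)/(d + 4)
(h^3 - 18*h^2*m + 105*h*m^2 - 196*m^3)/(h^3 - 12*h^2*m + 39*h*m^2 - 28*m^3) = (h - 7*m)/(h - m)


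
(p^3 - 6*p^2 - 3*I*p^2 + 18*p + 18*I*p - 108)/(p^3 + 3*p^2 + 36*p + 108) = (p^2 + p*(-6 + 3*I) - 18*I)/(p^2 + p*(3 + 6*I) + 18*I)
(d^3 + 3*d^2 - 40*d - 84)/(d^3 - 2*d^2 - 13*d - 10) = (d^2 + d - 42)/(d^2 - 4*d - 5)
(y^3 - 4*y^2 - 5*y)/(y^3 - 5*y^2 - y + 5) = y/(y - 1)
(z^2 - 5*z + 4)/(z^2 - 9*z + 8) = (z - 4)/(z - 8)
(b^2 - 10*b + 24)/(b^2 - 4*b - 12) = (b - 4)/(b + 2)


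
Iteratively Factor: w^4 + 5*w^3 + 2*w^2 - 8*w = (w)*(w^3 + 5*w^2 + 2*w - 8) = w*(w + 2)*(w^2 + 3*w - 4) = w*(w + 2)*(w + 4)*(w - 1)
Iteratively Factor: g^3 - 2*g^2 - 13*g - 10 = (g - 5)*(g^2 + 3*g + 2) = (g - 5)*(g + 1)*(g + 2)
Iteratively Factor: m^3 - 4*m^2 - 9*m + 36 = (m - 3)*(m^2 - m - 12) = (m - 4)*(m - 3)*(m + 3)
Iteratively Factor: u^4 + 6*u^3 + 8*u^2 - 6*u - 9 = (u + 1)*(u^3 + 5*u^2 + 3*u - 9) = (u + 1)*(u + 3)*(u^2 + 2*u - 3) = (u + 1)*(u + 3)^2*(u - 1)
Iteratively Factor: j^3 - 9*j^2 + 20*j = (j)*(j^2 - 9*j + 20) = j*(j - 5)*(j - 4)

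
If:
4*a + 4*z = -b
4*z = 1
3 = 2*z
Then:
No Solution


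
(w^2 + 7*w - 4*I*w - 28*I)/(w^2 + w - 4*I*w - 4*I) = (w + 7)/(w + 1)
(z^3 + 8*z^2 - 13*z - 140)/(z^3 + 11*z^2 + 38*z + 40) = (z^2 + 3*z - 28)/(z^2 + 6*z + 8)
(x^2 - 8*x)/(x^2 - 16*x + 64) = x/(x - 8)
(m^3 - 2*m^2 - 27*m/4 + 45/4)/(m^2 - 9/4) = (2*m^2 - m - 15)/(2*m + 3)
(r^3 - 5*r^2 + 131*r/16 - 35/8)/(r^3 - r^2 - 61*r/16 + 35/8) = (r - 2)/(r + 2)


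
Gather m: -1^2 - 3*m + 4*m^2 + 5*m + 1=4*m^2 + 2*m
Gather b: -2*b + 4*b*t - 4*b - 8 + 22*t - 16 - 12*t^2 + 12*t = b*(4*t - 6) - 12*t^2 + 34*t - 24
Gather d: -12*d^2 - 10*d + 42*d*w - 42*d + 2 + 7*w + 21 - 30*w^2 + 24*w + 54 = -12*d^2 + d*(42*w - 52) - 30*w^2 + 31*w + 77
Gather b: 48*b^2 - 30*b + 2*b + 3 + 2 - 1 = 48*b^2 - 28*b + 4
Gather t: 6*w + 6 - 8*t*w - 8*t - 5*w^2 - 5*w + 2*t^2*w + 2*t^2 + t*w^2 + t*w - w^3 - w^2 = t^2*(2*w + 2) + t*(w^2 - 7*w - 8) - w^3 - 6*w^2 + w + 6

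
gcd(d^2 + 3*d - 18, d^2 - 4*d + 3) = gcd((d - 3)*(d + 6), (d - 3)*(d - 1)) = d - 3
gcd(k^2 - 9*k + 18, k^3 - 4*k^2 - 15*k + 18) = k - 6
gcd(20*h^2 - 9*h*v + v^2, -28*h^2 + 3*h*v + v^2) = -4*h + v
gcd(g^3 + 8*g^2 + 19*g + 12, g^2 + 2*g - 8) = g + 4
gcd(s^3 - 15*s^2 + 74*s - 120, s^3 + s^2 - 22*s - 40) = s - 5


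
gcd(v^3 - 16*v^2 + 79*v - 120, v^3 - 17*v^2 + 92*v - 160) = v^2 - 13*v + 40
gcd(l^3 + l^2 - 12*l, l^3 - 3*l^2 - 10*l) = l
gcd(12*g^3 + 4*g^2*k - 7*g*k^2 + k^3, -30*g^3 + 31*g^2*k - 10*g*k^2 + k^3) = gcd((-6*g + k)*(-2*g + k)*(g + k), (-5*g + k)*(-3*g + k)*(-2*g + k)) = 2*g - k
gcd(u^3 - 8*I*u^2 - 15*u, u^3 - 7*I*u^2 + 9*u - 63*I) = u - 3*I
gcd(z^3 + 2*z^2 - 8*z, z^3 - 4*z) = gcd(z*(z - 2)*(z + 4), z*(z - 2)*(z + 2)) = z^2 - 2*z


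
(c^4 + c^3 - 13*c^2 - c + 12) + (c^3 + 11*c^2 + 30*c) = c^4 + 2*c^3 - 2*c^2 + 29*c + 12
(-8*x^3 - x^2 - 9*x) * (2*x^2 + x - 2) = -16*x^5 - 10*x^4 - 3*x^3 - 7*x^2 + 18*x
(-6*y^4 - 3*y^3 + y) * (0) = 0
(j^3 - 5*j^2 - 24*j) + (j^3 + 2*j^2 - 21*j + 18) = 2*j^3 - 3*j^2 - 45*j + 18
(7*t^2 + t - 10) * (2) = 14*t^2 + 2*t - 20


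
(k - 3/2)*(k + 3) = k^2 + 3*k/2 - 9/2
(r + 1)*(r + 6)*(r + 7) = r^3 + 14*r^2 + 55*r + 42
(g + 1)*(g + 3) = g^2 + 4*g + 3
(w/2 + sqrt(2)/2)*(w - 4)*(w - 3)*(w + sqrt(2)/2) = w^4/2 - 7*w^3/2 + 3*sqrt(2)*w^3/4 - 21*sqrt(2)*w^2/4 + 13*w^2/2 - 7*w/2 + 9*sqrt(2)*w + 6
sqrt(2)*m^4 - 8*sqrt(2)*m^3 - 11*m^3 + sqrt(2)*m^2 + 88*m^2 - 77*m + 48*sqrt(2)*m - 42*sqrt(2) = (m - 7)*(m - 1)*(m - 6*sqrt(2))*(sqrt(2)*m + 1)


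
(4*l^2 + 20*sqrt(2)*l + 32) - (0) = 4*l^2 + 20*sqrt(2)*l + 32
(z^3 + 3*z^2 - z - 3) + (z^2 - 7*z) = z^3 + 4*z^2 - 8*z - 3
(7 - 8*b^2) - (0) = 7 - 8*b^2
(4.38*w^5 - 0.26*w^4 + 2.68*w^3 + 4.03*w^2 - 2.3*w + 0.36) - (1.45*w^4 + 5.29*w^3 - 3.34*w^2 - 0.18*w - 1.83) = 4.38*w^5 - 1.71*w^4 - 2.61*w^3 + 7.37*w^2 - 2.12*w + 2.19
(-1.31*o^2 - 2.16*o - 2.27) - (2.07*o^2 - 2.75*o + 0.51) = -3.38*o^2 + 0.59*o - 2.78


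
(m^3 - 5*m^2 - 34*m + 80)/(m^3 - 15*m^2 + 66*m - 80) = (m + 5)/(m - 5)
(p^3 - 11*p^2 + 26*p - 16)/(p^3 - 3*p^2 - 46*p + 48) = (p - 2)/(p + 6)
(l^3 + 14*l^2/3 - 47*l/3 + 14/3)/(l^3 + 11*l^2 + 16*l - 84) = (l - 1/3)/(l + 6)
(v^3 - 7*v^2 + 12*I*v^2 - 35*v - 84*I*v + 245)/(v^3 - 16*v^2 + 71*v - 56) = (v^2 + 12*I*v - 35)/(v^2 - 9*v + 8)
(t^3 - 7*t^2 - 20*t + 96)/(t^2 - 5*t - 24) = (t^2 + t - 12)/(t + 3)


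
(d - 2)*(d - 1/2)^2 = d^3 - 3*d^2 + 9*d/4 - 1/2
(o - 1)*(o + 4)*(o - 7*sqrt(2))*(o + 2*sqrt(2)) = o^4 - 5*sqrt(2)*o^3 + 3*o^3 - 32*o^2 - 15*sqrt(2)*o^2 - 84*o + 20*sqrt(2)*o + 112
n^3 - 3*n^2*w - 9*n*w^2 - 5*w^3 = (n - 5*w)*(n + w)^2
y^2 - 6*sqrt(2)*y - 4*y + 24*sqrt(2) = (y - 4)*(y - 6*sqrt(2))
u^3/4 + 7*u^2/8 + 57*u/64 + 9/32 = (u/4 + 1/2)*(u + 3/4)^2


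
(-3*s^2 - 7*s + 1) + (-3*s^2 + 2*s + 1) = -6*s^2 - 5*s + 2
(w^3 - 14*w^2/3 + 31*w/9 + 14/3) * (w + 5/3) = w^4 - 3*w^3 - 13*w^2/3 + 281*w/27 + 70/9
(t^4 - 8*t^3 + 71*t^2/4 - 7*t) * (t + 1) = t^5 - 7*t^4 + 39*t^3/4 + 43*t^2/4 - 7*t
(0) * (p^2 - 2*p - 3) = 0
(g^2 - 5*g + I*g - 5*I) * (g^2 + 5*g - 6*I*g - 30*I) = g^4 - 5*I*g^3 - 19*g^2 + 125*I*g - 150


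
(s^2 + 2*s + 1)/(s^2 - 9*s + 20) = (s^2 + 2*s + 1)/(s^2 - 9*s + 20)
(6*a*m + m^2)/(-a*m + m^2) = (-6*a - m)/(a - m)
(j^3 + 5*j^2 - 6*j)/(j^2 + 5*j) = (j^2 + 5*j - 6)/(j + 5)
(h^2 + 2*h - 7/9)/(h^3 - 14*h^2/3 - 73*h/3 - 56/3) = (h - 1/3)/(h^2 - 7*h - 8)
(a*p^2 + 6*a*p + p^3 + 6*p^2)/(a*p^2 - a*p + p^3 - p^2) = (p + 6)/(p - 1)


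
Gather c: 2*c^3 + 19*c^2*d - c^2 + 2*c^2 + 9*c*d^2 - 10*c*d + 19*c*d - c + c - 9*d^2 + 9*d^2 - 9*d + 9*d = 2*c^3 + c^2*(19*d + 1) + c*(9*d^2 + 9*d)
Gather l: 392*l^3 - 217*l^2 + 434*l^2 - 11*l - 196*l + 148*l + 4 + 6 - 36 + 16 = 392*l^3 + 217*l^2 - 59*l - 10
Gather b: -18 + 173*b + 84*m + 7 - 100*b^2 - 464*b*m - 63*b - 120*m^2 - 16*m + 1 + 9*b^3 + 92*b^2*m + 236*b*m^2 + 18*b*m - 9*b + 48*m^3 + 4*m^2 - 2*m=9*b^3 + b^2*(92*m - 100) + b*(236*m^2 - 446*m + 101) + 48*m^3 - 116*m^2 + 66*m - 10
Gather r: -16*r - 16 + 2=-16*r - 14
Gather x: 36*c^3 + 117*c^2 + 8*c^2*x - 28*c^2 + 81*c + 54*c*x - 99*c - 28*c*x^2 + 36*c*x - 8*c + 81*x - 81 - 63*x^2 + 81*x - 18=36*c^3 + 89*c^2 - 26*c + x^2*(-28*c - 63) + x*(8*c^2 + 90*c + 162) - 99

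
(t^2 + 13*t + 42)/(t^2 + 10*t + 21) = (t + 6)/(t + 3)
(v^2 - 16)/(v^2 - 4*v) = (v + 4)/v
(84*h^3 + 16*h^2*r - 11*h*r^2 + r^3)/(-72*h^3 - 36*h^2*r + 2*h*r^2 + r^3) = (-7*h + r)/(6*h + r)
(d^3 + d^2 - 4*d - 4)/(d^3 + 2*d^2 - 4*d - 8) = (d + 1)/(d + 2)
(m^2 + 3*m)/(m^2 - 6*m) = (m + 3)/(m - 6)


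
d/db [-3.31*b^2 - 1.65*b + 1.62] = -6.62*b - 1.65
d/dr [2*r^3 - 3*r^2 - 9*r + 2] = 6*r^2 - 6*r - 9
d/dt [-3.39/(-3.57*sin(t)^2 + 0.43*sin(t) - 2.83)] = (1.4577 - 24.2046*sin(t))*cos(t)/(3.57*sin(t)^2 - 0.43*sin(t) + 2.83)^2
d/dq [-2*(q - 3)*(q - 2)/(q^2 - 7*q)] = 4*(q^2 + 6*q - 21)/(q^2*(q^2 - 14*q + 49))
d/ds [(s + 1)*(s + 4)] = 2*s + 5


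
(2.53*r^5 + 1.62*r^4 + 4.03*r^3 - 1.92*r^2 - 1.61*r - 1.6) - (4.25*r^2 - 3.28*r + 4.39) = 2.53*r^5 + 1.62*r^4 + 4.03*r^3 - 6.17*r^2 + 1.67*r - 5.99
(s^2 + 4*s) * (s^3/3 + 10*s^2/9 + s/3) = s^5/3 + 22*s^4/9 + 43*s^3/9 + 4*s^2/3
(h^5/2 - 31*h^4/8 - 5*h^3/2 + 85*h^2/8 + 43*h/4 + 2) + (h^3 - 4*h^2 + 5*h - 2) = h^5/2 - 31*h^4/8 - 3*h^3/2 + 53*h^2/8 + 63*h/4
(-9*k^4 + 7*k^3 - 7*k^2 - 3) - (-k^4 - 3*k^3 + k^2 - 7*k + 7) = -8*k^4 + 10*k^3 - 8*k^2 + 7*k - 10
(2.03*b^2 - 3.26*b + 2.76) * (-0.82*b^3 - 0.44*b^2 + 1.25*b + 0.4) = -1.6646*b^5 + 1.78*b^4 + 1.7087*b^3 - 4.4774*b^2 + 2.146*b + 1.104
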